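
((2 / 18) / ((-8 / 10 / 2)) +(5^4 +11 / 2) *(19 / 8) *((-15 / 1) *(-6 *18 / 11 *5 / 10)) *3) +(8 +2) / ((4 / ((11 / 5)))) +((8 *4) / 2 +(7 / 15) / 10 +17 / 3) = 6550324949 / 19800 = 330824.49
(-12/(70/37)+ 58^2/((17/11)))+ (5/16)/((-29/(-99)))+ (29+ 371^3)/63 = 2019392684741/2484720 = 812724.45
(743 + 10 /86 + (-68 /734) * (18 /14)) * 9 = 738690012 /110467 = 6686.97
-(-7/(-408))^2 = -49/166464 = -0.00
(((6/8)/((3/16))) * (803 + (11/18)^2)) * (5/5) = 260293/81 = 3213.49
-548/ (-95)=548/ 95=5.77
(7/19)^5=16807/2476099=0.01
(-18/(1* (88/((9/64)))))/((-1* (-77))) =-81/216832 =-0.00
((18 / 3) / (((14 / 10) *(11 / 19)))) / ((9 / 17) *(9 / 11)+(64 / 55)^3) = 146561250 / 39771011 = 3.69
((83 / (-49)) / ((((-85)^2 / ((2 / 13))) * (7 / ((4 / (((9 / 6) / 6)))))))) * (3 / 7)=-7968 / 225513925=-0.00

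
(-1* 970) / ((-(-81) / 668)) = -647960 / 81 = -7999.51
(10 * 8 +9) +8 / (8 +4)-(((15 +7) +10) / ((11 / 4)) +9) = 69.03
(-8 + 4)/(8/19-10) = 38/91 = 0.42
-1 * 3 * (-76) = 228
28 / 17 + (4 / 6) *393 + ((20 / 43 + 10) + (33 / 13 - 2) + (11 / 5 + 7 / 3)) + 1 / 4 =159327661 / 570180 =279.43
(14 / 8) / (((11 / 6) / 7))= 147 / 22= 6.68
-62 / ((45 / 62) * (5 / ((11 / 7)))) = -42284 / 1575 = -26.85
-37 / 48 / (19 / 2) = -37 / 456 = -0.08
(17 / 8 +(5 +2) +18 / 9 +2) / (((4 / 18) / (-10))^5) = -19375453125 / 8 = -2421931640.62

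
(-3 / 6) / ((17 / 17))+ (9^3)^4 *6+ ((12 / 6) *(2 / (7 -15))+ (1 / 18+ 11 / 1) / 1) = 30502389940129 / 18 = 1694577218896.06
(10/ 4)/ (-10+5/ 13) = -13/ 50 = -0.26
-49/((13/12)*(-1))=588/13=45.23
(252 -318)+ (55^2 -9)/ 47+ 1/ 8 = -641/ 376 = -1.70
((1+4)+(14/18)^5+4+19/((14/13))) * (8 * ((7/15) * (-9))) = -17808460/19683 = -904.76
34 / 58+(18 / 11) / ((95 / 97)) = 2.26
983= 983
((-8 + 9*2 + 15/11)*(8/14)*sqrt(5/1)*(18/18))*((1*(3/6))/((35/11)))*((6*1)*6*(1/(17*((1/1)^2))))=1800*sqrt(5)/833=4.83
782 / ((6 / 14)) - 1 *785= 3119 / 3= 1039.67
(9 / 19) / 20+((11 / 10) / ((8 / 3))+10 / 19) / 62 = 3659 / 94240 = 0.04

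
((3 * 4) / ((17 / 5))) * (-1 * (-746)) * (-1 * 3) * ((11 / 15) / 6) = -16412 / 17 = -965.41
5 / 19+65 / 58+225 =249475 / 1102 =226.38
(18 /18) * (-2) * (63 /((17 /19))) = -2394 /17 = -140.82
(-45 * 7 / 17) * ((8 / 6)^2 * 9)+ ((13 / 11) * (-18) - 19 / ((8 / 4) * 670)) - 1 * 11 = -82380053 / 250580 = -328.76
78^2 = 6084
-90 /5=-18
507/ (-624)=-13/ 16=-0.81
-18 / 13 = -1.38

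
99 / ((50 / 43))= 4257 / 50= 85.14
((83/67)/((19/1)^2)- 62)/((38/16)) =-26.10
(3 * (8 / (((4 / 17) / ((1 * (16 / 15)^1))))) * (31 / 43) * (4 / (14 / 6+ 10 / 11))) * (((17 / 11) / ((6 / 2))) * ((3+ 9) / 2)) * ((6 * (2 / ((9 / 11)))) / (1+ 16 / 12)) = 302742528 / 161035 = 1879.98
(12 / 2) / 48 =0.12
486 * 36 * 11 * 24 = 4618944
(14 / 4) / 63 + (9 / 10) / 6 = 37 / 180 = 0.21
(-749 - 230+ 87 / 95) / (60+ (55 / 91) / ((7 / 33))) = -59188766 / 3803325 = -15.56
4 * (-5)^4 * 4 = 10000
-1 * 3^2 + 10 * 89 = 881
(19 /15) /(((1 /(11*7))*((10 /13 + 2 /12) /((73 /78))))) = 1463 /15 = 97.53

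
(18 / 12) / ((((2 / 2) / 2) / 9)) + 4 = 31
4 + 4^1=8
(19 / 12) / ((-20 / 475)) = -37.60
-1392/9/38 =-232/57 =-4.07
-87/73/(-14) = 87/1022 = 0.09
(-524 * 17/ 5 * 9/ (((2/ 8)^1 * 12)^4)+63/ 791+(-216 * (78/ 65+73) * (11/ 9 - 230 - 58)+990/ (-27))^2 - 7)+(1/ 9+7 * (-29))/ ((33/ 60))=59678490002276658/ 2825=21125129204345.72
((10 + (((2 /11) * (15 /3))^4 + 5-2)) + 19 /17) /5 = 736768 /248897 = 2.96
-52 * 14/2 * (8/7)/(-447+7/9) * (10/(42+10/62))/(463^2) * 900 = 0.00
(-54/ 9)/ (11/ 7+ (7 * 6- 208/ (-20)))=-0.11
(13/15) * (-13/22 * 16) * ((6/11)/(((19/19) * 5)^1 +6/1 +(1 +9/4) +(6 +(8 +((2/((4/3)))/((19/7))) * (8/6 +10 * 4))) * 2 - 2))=-205504/3951255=-0.05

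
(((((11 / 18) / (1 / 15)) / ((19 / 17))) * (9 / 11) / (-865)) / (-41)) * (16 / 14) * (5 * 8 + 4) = 8976 / 943369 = 0.01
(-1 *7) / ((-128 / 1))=7 / 128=0.05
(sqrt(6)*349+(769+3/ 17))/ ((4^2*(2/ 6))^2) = 57.10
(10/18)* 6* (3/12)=5/6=0.83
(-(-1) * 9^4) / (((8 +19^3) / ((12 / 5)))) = 2.29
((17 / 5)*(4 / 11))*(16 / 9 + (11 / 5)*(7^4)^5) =537161536715523996172 / 2475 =217034964329504644.92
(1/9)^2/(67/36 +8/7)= 28/6813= 0.00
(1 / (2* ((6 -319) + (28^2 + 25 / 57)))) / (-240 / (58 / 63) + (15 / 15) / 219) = -362007 / 88979157584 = -0.00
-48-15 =-63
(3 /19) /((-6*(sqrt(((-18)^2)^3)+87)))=-1 /224922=-0.00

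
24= 24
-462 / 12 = -77 / 2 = -38.50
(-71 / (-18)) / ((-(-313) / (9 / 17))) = 71 / 10642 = 0.01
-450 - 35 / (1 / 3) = -555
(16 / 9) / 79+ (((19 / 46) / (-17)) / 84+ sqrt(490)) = 345833 / 15568056+ 7 * sqrt(10) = 22.16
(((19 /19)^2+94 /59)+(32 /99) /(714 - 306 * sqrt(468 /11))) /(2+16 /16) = 257937163 /298405539 - 32 * sqrt(143) /6181659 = 0.86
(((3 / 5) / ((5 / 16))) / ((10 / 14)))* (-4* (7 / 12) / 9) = -784 / 1125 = -0.70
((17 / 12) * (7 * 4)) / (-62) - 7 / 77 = -1495 / 2046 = -0.73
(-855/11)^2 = 731025/121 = 6041.53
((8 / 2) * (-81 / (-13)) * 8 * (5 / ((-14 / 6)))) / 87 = -12960 / 2639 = -4.91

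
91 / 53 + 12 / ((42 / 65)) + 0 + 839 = 318796 / 371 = 859.29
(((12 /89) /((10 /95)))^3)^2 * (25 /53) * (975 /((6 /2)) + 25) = 729.16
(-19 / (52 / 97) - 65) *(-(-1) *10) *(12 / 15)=-10446 / 13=-803.54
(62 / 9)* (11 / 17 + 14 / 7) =310 / 17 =18.24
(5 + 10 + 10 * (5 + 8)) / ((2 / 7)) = 1015 / 2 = 507.50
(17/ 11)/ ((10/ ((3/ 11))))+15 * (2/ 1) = 36351/ 1210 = 30.04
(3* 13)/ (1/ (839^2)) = 27452919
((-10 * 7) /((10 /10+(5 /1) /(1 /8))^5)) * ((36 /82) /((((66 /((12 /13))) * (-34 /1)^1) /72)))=90720 /11547503409871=0.00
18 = 18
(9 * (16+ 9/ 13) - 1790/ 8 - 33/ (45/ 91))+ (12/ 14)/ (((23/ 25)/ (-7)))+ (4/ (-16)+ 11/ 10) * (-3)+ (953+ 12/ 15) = 7216147/ 8970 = 804.48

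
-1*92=-92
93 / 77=1.21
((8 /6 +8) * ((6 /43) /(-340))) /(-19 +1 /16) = 224 /1107465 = 0.00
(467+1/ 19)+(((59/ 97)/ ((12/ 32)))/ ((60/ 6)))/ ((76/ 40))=2582806/ 5529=467.14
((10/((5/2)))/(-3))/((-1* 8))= 0.17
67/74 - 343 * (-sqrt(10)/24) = 67/74 +343 * sqrt(10)/24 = 46.10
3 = 3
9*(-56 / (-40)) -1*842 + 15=-4072 / 5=-814.40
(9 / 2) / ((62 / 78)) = 351 / 62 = 5.66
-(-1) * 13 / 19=0.68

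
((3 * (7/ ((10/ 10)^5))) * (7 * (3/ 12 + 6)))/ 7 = 525/ 4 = 131.25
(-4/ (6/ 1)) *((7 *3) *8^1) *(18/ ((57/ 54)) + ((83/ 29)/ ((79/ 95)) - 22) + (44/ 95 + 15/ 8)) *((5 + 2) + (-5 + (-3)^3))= 101468290/ 43529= 2331.05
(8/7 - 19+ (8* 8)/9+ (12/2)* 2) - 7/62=4457/3906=1.14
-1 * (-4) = 4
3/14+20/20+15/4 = 139/28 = 4.96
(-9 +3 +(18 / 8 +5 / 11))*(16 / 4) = -145 / 11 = -13.18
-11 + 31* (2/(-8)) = -75/4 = -18.75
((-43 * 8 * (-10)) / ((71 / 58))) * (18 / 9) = 399040 / 71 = 5620.28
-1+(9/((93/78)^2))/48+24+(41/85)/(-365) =2758554371/119260100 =23.13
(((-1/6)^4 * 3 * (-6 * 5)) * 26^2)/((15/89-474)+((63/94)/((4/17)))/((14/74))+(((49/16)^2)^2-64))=115822919680/1072782186417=0.11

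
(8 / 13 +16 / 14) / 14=80 / 637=0.13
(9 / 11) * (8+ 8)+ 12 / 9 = 476 / 33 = 14.42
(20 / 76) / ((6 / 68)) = 170 / 57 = 2.98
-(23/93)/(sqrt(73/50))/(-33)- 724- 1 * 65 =-789 + 115 * sqrt(146)/224037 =-788.99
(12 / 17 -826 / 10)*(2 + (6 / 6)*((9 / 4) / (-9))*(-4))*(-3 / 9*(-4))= -27844 / 85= -327.58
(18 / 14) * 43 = 387 / 7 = 55.29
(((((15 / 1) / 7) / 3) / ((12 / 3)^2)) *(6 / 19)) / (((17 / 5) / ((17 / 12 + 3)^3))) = 3721925 / 10418688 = 0.36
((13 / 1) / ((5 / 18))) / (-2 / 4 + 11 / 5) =468 / 17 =27.53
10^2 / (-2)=-50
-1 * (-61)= 61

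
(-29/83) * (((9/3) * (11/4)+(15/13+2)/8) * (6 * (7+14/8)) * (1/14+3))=-16815795/34528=-487.02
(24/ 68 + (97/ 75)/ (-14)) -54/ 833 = 24457/ 124950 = 0.20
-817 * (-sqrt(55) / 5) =1211.81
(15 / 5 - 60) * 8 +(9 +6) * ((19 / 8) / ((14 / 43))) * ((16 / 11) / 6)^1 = -66139 / 154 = -429.47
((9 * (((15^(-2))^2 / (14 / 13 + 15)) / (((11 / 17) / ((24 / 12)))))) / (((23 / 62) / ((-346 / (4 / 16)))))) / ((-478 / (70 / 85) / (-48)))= -249872896 / 23695505625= -0.01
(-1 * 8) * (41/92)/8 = -0.45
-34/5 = -6.80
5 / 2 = 2.50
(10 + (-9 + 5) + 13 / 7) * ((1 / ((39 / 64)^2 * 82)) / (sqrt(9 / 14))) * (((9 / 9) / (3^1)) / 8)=14080 * sqrt(14) / 3928743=0.01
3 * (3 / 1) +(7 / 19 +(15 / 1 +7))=596 / 19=31.37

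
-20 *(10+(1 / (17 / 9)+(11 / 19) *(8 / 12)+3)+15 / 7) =-2178460 / 6783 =-321.16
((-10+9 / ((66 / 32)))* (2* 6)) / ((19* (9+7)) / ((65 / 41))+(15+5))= -130 / 407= -0.32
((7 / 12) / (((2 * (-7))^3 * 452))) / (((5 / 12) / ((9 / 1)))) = -9 / 885920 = -0.00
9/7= 1.29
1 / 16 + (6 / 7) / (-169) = 1087 / 18928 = 0.06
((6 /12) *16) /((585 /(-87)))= -232 /195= -1.19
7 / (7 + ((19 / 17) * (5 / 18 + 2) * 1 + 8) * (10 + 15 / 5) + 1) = 2142 / 44399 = 0.05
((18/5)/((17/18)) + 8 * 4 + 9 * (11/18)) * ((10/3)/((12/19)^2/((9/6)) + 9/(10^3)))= 845101000/1687233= 500.88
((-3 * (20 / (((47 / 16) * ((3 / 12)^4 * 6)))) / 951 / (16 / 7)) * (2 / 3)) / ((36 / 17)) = -152320 / 1206819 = -0.13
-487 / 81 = -6.01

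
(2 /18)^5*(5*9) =5 /6561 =0.00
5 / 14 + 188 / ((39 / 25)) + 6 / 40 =660769 / 5460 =121.02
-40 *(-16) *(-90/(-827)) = 57600/827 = 69.65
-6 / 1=-6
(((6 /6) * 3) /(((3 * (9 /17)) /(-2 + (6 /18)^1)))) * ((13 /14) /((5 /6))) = -221 /63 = -3.51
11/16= 0.69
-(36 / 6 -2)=-4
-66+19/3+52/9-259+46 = -2402/9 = -266.89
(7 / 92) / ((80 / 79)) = 553 / 7360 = 0.08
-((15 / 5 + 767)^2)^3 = -208422380089000000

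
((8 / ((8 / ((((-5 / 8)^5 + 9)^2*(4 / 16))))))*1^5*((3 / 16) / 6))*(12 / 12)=85139653369 / 137438953472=0.62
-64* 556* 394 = -14020096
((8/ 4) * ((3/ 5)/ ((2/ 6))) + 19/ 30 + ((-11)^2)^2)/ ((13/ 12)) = 878714/ 65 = 13518.68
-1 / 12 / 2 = -1 / 24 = -0.04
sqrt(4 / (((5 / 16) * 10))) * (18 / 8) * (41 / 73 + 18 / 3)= 16.70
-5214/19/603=-1738/3819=-0.46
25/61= 0.41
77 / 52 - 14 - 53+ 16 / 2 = -57.52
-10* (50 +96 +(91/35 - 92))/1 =-566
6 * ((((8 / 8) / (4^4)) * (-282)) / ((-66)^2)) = -0.00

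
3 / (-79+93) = 3 / 14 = 0.21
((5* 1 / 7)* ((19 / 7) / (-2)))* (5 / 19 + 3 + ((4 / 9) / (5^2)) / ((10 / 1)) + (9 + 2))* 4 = -87118 / 1575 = -55.31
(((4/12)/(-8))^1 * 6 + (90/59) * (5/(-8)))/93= -71/5487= -0.01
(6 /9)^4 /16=1 /81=0.01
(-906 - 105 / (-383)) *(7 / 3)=-809417 / 383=-2113.36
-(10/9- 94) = 836/9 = 92.89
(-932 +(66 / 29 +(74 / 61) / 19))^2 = 976363260163344 / 1129699321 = 864268.25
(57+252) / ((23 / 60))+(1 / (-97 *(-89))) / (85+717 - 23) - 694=17337325869 / 154677461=112.09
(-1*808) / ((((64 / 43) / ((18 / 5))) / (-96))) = 938088 / 5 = 187617.60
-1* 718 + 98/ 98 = -717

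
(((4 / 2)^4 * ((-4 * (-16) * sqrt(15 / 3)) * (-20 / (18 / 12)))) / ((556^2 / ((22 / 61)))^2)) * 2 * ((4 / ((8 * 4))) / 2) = -9680 * sqrt(5) / 4167159520683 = -0.00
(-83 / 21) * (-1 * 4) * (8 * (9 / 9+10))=29216 / 21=1391.24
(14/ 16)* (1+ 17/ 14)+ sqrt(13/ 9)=sqrt(13)/ 3+ 31/ 16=3.14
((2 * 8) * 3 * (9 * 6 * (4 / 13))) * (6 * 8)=38281.85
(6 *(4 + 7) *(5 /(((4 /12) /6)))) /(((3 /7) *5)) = 2772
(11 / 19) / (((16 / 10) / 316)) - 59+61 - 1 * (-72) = 7157 / 38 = 188.34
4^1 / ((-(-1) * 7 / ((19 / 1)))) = 76 / 7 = 10.86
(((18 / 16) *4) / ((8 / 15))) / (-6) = -45 / 32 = -1.41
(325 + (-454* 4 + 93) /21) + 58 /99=243.54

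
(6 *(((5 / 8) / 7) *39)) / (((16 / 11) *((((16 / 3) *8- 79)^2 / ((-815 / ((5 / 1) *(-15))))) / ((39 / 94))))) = 24544377 / 500332672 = 0.05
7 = 7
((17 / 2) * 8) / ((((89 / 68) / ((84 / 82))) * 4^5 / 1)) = 6069 / 116768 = 0.05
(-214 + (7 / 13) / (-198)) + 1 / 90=-213.99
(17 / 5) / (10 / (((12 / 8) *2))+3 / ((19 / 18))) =969 / 1760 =0.55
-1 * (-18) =18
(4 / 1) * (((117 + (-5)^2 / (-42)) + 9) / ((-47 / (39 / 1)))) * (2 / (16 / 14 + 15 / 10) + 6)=-34235500 / 12173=-2812.41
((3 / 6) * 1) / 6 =1 / 12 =0.08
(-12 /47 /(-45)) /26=2 /9165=0.00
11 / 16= 0.69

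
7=7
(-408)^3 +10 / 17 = -1154594294 / 17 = -67917311.41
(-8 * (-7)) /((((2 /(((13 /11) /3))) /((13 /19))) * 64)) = 1183 /10032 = 0.12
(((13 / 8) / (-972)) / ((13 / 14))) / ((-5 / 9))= 7 / 2160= 0.00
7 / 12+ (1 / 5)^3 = 887 / 1500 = 0.59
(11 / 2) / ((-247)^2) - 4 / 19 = -25677 / 122018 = -0.21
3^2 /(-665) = -9 /665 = -0.01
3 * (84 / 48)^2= 147 / 16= 9.19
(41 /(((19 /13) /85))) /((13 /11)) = 38335 /19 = 2017.63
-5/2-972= -1949/2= -974.50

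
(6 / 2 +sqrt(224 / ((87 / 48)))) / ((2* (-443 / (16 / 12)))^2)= 4 / 588747 +64* sqrt(406) / 51220989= 0.00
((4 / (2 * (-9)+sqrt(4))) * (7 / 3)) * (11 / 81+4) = -2345 / 972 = -2.41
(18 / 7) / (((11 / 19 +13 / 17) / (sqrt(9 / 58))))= 8721 * sqrt(58) / 88102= 0.75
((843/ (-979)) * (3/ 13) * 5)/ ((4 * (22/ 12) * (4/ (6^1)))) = -113805/ 559988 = -0.20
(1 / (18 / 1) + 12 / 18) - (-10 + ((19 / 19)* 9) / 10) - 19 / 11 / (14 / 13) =8.22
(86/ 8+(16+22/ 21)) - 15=1075/ 84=12.80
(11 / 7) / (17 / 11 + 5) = 121 / 504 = 0.24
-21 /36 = -7 /12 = -0.58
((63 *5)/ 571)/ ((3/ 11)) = 1155/ 571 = 2.02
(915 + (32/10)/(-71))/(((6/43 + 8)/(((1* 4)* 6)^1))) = 2697.81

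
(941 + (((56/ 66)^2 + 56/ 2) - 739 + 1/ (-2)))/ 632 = 501419/ 1376496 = 0.36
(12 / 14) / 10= 0.09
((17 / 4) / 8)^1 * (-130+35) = -50.47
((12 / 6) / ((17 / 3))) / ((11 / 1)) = 6 / 187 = 0.03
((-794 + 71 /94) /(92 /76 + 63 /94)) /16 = -1416735 /53744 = -26.36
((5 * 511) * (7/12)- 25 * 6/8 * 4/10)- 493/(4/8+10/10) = 4617/4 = 1154.25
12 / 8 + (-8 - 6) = -25 / 2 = -12.50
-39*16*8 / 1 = -4992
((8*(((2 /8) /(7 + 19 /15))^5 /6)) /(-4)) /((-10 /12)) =151875 /15009920319488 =0.00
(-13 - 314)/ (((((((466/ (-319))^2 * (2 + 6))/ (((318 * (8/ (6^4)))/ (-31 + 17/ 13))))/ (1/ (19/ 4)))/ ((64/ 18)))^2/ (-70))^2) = -206511819306737395936940049528727393600/ 1825554688493758857033199551704725038822987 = -0.00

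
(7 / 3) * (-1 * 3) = -7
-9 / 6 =-3 / 2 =-1.50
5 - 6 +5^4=624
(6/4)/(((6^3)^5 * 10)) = 0.00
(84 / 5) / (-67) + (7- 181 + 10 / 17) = -989008 / 5695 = -173.66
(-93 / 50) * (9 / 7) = -837 / 350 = -2.39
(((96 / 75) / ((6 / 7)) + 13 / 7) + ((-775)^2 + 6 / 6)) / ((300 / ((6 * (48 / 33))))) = 2522643272 / 144375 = 17472.85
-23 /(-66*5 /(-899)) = -20677 /330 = -62.66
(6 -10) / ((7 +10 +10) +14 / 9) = -36 / 257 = -0.14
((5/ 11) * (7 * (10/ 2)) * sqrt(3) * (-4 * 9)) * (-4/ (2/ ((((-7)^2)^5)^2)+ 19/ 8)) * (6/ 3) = 6434448354239431760640 * sqrt(3)/ 3335316731240181677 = 3341.45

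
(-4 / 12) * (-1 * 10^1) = 3.33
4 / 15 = 0.27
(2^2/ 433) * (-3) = -0.03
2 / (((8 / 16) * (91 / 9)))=36 / 91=0.40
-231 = -231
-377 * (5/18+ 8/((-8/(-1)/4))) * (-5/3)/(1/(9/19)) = 145145/114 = 1273.20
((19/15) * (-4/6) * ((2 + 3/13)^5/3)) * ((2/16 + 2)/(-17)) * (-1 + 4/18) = -2727982817/1804483980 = -1.51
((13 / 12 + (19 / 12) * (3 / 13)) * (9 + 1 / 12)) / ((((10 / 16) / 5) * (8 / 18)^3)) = 997677 / 832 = 1199.13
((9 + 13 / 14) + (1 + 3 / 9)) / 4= 473 / 168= 2.82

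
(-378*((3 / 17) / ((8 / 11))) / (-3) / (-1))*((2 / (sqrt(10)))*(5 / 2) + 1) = -78.91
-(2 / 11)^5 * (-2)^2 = -128 / 161051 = -0.00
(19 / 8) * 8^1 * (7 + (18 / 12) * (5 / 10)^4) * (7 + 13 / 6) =237215 / 192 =1235.49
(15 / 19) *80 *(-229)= -274800 / 19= -14463.16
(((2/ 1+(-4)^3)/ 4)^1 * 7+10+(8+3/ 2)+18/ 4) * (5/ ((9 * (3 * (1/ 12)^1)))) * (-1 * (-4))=-6760/ 9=-751.11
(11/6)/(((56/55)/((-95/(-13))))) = 57475/4368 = 13.16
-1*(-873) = 873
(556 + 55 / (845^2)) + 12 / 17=1351506707 / 2427685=556.71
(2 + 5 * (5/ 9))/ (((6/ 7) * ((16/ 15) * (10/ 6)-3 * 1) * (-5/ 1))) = 301/ 330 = 0.91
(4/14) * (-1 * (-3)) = 6/7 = 0.86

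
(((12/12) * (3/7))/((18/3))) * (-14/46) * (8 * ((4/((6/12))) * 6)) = -192/23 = -8.35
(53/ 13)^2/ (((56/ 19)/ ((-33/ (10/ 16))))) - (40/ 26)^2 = -1775243/ 5915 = -300.13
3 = 3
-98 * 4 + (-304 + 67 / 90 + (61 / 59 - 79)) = -4105807 / 5310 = -773.22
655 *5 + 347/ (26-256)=752903/ 230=3273.49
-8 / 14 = -4 / 7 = -0.57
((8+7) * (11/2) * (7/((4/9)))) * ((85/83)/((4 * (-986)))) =-51975/154048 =-0.34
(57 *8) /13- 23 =157 /13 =12.08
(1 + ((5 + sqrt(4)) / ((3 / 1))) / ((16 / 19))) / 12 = 181 / 576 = 0.31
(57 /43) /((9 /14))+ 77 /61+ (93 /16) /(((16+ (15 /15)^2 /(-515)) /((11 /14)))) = 3.61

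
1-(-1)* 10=11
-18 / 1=-18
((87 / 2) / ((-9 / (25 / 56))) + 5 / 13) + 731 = 3185263 / 4368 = 729.23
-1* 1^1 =-1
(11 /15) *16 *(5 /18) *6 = 176 /9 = 19.56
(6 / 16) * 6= 9 / 4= 2.25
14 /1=14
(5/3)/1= 5/3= 1.67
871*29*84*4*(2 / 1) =16974048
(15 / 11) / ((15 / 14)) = 14 / 11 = 1.27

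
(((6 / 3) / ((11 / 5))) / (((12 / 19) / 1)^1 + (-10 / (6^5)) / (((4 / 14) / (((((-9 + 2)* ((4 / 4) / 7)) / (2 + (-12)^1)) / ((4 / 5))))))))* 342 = 4042275840 / 8204141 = 492.71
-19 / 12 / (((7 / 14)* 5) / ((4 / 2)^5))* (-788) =239552 / 15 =15970.13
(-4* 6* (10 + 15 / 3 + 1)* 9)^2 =11943936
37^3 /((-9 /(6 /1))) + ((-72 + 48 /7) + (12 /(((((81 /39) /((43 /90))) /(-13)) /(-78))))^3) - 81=21931762508.72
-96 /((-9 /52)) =1664 /3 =554.67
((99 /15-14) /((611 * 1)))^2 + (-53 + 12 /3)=-457316856 /9333025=-49.00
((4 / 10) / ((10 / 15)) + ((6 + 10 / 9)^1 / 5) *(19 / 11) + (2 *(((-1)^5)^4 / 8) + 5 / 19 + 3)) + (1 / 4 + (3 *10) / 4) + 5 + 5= 228727 / 9405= 24.32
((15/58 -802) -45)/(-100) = 49111/5800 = 8.47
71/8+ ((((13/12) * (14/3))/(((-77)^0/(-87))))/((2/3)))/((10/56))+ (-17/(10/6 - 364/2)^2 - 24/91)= -3685.99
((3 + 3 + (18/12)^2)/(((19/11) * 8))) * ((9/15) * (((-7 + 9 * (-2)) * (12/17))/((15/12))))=-3267/646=-5.06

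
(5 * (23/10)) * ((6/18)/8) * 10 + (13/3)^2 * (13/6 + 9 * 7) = 265351/216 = 1228.48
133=133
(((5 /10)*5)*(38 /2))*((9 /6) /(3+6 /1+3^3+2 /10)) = 1425 /724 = 1.97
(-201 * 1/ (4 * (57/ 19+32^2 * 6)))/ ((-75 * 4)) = 67/ 2458800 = 0.00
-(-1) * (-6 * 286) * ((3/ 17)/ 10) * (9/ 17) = -23166/ 1445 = -16.03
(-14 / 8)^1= -7 / 4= -1.75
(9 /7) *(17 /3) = 51 /7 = 7.29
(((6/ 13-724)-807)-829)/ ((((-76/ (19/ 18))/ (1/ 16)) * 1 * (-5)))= -15337/ 37440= -0.41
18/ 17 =1.06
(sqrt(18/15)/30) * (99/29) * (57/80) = 1881 * sqrt(30)/116000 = 0.09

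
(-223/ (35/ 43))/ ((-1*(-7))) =-9589/ 245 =-39.14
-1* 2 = -2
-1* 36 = -36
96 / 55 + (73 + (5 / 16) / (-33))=74.74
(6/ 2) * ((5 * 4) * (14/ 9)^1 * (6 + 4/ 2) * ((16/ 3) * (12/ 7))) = 20480/ 3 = 6826.67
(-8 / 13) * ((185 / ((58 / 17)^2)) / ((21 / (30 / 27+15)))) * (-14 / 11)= 1069300 / 111969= 9.55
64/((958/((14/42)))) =0.02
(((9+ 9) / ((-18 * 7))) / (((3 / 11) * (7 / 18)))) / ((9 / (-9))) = 66 / 49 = 1.35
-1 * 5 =-5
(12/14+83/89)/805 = 223/100303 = 0.00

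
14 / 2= 7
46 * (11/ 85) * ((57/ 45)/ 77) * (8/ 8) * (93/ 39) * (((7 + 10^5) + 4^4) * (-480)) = -86928823104/ 7735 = -11238374.03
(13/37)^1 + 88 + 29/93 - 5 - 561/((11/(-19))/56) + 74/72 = 54348.69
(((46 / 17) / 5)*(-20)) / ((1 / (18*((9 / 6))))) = -292.24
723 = 723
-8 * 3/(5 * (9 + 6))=-8/25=-0.32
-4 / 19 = -0.21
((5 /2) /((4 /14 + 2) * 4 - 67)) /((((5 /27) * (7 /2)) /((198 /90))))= -11 /75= -0.15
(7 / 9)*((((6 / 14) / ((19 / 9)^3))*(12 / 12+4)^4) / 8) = 151875 / 54872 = 2.77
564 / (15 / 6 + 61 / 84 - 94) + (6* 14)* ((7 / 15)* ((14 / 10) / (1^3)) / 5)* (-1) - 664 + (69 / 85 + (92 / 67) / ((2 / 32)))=-5718185377 / 8684875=-658.41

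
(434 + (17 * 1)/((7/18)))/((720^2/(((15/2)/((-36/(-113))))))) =23617/1088640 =0.02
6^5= 7776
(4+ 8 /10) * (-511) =-12264 /5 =-2452.80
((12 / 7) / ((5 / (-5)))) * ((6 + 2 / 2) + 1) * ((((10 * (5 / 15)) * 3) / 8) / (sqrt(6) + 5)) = -600 / 133 + 120 * sqrt(6) / 133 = -2.30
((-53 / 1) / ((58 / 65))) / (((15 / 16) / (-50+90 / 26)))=256520 / 87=2948.51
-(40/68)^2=-100/289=-0.35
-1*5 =-5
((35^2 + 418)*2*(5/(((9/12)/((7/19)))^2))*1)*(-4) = -51524480/3249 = -15858.57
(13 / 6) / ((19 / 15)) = 65 / 38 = 1.71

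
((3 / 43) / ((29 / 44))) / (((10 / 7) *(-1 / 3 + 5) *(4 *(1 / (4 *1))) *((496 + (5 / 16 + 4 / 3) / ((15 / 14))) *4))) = 162 / 20304901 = 0.00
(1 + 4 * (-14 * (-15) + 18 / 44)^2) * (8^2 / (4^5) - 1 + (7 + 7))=203563739 / 88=2313224.31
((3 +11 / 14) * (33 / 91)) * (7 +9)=13992 / 637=21.97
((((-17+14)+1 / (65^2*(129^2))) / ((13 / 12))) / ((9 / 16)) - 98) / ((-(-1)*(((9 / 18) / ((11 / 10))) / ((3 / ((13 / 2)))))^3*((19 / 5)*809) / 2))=-6010097812471456 / 85739148266256875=-0.07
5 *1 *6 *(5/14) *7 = 75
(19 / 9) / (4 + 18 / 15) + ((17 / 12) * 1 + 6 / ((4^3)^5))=114487722335 / 62813896704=1.82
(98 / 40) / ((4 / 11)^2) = 5929 / 320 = 18.53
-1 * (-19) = 19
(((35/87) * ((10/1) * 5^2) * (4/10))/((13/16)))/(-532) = -2000/21489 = -0.09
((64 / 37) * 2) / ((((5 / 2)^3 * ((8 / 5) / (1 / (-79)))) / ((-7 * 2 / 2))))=896 / 73075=0.01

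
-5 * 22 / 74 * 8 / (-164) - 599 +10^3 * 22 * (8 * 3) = 800067427 / 1517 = 527401.07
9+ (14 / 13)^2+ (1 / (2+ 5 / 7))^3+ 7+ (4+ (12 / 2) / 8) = 101820517 / 4636684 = 21.96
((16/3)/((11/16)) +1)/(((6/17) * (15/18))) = 4913/165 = 29.78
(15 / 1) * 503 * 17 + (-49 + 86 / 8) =512907 / 4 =128226.75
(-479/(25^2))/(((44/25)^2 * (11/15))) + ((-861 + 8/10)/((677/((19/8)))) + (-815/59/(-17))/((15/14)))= -563245881107/216909662640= -2.60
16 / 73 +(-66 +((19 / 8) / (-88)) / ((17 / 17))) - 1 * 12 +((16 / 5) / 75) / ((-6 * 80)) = -22492707571 / 289080000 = -77.81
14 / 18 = 7 / 9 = 0.78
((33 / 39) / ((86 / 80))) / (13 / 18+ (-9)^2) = 7920 / 822289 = 0.01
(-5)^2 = 25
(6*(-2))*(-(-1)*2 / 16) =-3 / 2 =-1.50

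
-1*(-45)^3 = 91125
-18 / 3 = -6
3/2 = 1.50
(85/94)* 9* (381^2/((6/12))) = 2362726.91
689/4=172.25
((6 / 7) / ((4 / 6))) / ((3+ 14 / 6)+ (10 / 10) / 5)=135 / 581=0.23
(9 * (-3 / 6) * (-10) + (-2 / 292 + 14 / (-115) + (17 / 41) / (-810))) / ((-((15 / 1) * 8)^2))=-0.00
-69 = -69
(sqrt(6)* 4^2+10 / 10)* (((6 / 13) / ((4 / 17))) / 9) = 17 / 78+136* sqrt(6) / 39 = 8.76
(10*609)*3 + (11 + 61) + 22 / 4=36695 / 2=18347.50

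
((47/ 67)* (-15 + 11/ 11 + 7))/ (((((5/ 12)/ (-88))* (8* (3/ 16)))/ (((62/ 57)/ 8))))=1795024/ 19095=94.00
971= 971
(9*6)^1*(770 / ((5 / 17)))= 141372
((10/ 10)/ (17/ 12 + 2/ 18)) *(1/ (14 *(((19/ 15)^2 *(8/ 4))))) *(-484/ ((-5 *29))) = 3564/ 73283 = 0.05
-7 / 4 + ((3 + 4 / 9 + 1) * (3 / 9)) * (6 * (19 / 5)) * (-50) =-60863 / 36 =-1690.64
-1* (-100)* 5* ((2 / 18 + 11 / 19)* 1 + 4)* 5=2005000 / 171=11725.15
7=7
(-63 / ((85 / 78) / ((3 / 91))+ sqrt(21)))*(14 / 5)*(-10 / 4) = 674730 / 49603 - 20412*sqrt(21) / 49603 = 11.72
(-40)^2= 1600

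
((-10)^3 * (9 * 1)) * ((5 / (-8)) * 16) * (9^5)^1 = 5314410000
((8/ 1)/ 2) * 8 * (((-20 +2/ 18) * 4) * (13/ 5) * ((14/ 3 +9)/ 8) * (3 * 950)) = -290037280/ 9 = -32226364.44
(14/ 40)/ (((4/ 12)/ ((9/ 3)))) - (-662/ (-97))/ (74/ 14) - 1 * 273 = -19462513/ 71780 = -271.14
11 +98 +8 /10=549 /5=109.80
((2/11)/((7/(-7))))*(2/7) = -4/77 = -0.05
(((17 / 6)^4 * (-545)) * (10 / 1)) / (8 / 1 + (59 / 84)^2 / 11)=-245347113550 / 5619681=-43658.55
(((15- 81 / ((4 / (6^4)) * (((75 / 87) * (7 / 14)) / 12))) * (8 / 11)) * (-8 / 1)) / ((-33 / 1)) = -389662912 / 3025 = -128814.19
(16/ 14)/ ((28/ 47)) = 94/ 49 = 1.92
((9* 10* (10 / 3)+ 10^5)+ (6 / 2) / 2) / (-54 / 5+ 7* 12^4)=1003015 / 1451412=0.69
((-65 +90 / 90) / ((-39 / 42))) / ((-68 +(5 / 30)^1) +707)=5376 / 49855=0.11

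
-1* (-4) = 4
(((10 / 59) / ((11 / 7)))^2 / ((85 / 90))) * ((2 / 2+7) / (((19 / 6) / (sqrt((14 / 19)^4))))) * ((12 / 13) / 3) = 3319142400 / 638472902639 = 0.01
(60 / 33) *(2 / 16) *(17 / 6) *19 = 1615 / 132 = 12.23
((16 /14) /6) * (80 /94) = 160 /987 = 0.16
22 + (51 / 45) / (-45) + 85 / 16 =294703 / 10800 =27.29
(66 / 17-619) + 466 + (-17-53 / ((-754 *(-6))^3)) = -261476390463877 / 1574043427008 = -166.12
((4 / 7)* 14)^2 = 64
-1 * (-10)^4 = -10000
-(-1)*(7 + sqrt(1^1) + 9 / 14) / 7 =121 / 98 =1.23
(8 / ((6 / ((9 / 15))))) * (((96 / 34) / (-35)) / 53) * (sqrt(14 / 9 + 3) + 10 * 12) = -4608 / 31535 - 64 * sqrt(41) / 157675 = -0.15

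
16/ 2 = 8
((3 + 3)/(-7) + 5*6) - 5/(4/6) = 303/14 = 21.64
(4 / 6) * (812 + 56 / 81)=131656 / 243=541.79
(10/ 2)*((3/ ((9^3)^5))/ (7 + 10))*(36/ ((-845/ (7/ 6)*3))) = -14/ 197175074169308859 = -0.00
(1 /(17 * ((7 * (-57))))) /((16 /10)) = -5 /54264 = -0.00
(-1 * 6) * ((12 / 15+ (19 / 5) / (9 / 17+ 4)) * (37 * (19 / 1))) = -2661558 / 385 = -6913.14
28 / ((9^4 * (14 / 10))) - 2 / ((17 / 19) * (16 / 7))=-869893 / 892296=-0.97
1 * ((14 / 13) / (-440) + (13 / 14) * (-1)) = -0.93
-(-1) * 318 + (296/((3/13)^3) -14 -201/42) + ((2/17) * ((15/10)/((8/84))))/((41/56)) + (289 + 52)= 6515085985/263466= 24728.37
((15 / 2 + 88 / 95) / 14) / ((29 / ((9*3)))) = 43227 / 77140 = 0.56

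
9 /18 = 1 /2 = 0.50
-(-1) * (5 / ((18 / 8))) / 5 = 4 / 9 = 0.44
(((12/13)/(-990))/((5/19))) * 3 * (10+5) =-114/715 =-0.16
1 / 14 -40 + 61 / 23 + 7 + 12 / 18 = -29.61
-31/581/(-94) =31/54614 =0.00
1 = 1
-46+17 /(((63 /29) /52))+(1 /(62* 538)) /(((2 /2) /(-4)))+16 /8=190662833 /525357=362.92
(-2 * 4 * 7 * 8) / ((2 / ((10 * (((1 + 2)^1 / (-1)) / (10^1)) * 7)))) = 4704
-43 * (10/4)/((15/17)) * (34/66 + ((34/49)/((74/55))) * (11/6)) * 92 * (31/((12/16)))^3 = -1867554542047808/1615383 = -1156106348.80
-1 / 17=-0.06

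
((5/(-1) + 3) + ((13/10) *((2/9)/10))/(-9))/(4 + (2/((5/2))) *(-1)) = -8113/12960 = -0.63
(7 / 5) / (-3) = -7 / 15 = -0.47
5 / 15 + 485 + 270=2266 / 3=755.33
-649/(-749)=649/749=0.87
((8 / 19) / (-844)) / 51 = -0.00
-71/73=-0.97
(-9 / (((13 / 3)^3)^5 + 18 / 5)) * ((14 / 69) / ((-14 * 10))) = 43046721 / 11772755405121769106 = 0.00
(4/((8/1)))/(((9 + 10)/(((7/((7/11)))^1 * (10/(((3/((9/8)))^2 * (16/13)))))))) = 0.33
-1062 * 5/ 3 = -1770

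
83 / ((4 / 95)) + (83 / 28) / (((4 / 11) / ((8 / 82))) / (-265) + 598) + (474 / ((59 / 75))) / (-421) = 597020223777575 / 303083068617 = 1969.82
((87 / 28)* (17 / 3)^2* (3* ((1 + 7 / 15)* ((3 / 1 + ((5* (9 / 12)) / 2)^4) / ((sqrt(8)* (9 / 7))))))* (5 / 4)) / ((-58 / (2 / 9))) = -66666809* sqrt(2) / 10616832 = -8.88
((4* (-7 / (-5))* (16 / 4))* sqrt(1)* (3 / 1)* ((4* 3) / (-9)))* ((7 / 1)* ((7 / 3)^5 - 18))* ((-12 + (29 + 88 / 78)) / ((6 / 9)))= -13782925408 / 15795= -872613.19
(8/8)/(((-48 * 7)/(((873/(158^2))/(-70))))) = 291/195717760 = 0.00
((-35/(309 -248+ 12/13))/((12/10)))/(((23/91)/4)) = -11830/1587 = -7.45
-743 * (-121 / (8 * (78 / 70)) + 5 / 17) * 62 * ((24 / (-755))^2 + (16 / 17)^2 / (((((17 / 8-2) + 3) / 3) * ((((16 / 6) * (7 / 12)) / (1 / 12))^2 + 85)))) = 1818.33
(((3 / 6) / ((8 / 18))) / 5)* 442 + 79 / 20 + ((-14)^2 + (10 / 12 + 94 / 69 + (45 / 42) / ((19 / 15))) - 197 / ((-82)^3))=2550544816339 / 8433173560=302.44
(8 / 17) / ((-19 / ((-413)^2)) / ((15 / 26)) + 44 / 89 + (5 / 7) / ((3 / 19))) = 1821676920 / 19424990483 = 0.09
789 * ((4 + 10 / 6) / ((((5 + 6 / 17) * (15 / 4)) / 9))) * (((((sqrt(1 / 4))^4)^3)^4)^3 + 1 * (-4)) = -20340152883656604877424464064990208155820641518923 / 2536709766332858382349687953513751121305272320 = -8018.32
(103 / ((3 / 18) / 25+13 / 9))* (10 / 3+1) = 200850 / 653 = 307.58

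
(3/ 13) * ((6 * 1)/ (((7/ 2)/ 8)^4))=1179648/ 31213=37.79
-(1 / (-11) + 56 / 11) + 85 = 80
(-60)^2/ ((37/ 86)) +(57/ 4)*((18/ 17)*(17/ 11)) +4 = 6833437/ 814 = 8394.89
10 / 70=1 / 7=0.14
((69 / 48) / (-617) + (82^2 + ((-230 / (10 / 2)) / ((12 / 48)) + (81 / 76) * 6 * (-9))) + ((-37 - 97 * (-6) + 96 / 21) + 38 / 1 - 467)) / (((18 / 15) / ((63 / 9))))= 14449336915 / 375136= 38517.60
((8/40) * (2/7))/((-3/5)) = -2/21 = -0.10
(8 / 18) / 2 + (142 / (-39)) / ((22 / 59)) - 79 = -113954 / 1287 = -88.54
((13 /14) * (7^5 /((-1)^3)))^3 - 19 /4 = -30409307980635 /8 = -3801163497579.38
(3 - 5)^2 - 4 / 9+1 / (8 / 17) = 409 / 72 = 5.68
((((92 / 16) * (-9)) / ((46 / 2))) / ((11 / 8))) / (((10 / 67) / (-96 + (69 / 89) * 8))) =4819176 / 4895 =984.51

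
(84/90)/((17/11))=154/255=0.60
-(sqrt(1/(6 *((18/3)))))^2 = -1/36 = -0.03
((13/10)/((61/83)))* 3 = 3237/610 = 5.31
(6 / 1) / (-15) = -2 / 5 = -0.40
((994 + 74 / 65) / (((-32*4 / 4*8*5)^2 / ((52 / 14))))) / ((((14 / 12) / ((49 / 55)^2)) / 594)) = 64182699 / 70400000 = 0.91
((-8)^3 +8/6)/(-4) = 127.67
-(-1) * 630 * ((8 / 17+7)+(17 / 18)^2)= 1612135 / 306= 5268.42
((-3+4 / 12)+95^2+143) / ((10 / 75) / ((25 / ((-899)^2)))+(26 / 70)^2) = 168413000 / 79206233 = 2.13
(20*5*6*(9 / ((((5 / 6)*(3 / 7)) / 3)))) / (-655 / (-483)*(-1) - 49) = -10954440 / 12161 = -900.78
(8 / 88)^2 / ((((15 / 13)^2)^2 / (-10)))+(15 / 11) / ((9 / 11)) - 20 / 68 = 27615176 / 20827125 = 1.33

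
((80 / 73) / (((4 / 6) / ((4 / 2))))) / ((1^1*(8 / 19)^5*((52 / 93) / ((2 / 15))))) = 230277207 / 3887104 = 59.24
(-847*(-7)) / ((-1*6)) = -5929 / 6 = -988.17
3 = 3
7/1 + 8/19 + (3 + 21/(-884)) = 174633/16796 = 10.40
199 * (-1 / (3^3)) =-199 / 27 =-7.37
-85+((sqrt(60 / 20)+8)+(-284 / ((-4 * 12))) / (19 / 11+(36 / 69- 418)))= -75.28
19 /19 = 1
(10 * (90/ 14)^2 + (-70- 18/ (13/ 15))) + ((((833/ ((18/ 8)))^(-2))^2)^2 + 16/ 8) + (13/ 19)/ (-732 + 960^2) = 21564549142300095947729621001001072171/ 66455500484712987176047995259650048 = 324.50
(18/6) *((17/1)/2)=51/2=25.50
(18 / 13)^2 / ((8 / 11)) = 2.64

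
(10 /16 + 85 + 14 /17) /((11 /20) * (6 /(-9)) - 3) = -176355 /6868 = -25.68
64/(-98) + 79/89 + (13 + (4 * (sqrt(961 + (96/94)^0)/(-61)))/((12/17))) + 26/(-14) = 49617/4361 -17 * sqrt(962)/183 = 8.50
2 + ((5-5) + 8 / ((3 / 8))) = 70 / 3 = 23.33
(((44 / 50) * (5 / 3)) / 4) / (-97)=-11 / 2910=-0.00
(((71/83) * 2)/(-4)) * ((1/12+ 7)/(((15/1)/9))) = -1.82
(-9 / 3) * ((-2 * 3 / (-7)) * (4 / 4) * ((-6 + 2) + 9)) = -90 / 7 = -12.86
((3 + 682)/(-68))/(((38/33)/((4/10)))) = -4521/1292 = -3.50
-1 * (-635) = 635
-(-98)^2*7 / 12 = -16807 / 3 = -5602.33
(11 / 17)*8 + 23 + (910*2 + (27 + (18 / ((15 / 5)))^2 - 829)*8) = -72757 / 17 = -4279.82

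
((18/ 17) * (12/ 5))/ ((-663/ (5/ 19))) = -72/ 71383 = -0.00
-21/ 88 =-0.24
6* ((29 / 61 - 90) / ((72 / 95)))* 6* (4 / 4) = -518795 / 122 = -4252.42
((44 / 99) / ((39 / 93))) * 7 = 7.42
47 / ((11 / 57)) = 2679 / 11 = 243.55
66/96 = 11/16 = 0.69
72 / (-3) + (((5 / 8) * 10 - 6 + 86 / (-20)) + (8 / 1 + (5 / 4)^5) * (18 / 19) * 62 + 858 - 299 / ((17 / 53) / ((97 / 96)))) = 666310709 / 1240320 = 537.21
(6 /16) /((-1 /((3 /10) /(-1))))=9 /80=0.11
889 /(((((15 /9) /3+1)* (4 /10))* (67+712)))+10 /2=21295 /3116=6.83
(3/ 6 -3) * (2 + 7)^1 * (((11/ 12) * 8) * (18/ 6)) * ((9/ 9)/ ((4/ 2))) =-495/ 2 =-247.50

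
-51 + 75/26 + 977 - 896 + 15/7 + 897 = 169629/182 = 932.03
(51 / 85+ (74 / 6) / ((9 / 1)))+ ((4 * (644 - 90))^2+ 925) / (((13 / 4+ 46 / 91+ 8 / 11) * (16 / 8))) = 442485923768 / 807705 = 547831.11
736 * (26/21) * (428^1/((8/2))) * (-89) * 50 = -433886019.05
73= 73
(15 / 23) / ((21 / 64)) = 320 / 161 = 1.99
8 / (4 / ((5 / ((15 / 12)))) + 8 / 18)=72 / 13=5.54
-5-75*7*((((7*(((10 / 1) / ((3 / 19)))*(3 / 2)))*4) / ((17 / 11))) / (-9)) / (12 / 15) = 6400370 / 51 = 125497.45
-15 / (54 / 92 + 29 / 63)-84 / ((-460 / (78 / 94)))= -46493937 / 3280835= -14.17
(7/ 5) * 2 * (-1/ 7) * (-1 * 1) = 2/ 5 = 0.40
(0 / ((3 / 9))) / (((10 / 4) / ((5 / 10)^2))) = 0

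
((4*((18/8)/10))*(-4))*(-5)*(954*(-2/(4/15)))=-128790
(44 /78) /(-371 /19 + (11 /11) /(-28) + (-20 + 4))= -11704 /737841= -0.02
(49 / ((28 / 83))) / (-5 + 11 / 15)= -8715 / 256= -34.04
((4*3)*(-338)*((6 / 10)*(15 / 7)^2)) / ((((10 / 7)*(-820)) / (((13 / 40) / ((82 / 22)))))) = 1957527 / 2353400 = 0.83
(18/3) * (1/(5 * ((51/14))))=28/85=0.33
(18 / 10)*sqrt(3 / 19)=9*sqrt(57) / 95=0.72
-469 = -469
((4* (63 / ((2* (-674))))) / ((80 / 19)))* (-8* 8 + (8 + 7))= 58653 / 26960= 2.18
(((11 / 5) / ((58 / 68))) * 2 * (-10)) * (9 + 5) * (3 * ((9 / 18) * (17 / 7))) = -76296 / 29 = -2630.90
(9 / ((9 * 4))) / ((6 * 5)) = 1 / 120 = 0.01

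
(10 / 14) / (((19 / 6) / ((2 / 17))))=60 / 2261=0.03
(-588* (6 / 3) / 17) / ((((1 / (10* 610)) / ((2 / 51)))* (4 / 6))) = -7173600 / 289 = -24822.15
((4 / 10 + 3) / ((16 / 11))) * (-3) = -7.01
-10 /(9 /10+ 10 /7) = -700 /163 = -4.29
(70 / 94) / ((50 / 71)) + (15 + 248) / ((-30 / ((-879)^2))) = -318353797 / 47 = -6773485.04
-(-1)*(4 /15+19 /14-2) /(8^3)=-79 /107520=-0.00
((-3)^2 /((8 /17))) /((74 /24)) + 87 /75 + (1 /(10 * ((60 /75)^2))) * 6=122843 /14800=8.30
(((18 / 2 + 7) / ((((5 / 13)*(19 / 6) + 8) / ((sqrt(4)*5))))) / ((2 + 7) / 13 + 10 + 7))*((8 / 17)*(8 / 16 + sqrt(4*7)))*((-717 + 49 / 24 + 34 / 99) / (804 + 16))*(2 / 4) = -153039640*sqrt(7) / 380367537 - 38259910 / 380367537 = -1.17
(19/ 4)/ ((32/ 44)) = 209/ 32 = 6.53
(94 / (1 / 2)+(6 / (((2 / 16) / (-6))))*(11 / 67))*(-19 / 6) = -445.60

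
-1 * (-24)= 24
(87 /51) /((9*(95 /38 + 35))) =58 /11475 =0.01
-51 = -51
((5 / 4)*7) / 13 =35 / 52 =0.67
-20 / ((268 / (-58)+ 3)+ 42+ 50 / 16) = -4640 / 10093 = -0.46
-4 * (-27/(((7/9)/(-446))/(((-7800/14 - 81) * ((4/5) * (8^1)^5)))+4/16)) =253820679487488/587547869429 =432.00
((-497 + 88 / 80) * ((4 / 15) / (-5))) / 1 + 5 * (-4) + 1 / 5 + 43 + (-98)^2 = 1206706 / 125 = 9653.65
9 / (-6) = -3 / 2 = -1.50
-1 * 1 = -1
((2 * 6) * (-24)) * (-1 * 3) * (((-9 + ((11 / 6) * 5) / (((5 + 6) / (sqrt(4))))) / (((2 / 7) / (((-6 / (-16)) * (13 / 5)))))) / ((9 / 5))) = -12012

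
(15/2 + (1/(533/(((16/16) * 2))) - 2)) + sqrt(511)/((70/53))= 5867/1066 + 53 * sqrt(511)/70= 22.62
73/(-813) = -73/813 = -0.09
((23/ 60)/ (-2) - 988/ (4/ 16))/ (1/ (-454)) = 107657701/ 60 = 1794295.02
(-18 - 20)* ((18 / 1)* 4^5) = -700416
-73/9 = -8.11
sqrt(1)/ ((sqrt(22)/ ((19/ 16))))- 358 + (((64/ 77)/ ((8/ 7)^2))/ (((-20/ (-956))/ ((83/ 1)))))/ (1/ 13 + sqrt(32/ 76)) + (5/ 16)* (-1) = -969085663/ 1173040 + 19* sqrt(22)/ 352 + 46934342* sqrt(38)/ 73315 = 3120.42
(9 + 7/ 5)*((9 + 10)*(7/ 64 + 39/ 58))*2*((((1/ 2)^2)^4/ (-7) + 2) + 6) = 1027524199/ 415744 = 2471.53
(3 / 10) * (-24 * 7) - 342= -1962 / 5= -392.40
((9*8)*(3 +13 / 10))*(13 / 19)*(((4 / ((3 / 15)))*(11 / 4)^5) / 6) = 270082527 / 2432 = 111053.67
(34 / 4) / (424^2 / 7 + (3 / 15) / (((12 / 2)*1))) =0.00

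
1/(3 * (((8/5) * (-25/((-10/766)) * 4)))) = 1/36768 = 0.00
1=1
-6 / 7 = -0.86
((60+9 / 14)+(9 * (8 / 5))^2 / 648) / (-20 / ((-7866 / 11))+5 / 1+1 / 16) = 671347368 / 56058275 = 11.98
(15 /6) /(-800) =-1 /320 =-0.00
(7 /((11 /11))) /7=1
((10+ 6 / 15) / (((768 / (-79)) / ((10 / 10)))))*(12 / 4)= -1027 / 320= -3.21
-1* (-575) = 575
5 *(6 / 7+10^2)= 3530 / 7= 504.29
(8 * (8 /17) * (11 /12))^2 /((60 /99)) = 19.65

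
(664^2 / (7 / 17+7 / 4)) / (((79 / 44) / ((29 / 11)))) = 3477787648 / 11613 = 299473.66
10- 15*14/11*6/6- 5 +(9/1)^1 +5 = -1/11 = -0.09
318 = 318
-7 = -7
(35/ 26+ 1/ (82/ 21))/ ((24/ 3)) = 427/ 2132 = 0.20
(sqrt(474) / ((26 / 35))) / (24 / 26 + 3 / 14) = 245*sqrt(474) / 207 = 25.77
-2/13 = -0.15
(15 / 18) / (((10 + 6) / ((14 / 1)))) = 35 / 48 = 0.73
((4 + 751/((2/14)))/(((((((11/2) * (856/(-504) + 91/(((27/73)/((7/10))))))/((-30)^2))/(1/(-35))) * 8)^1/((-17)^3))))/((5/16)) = 1004942751840/3545267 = 283460.39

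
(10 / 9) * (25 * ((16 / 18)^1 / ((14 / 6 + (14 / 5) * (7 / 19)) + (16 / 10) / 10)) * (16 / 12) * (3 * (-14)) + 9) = -382.27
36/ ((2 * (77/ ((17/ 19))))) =306/ 1463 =0.21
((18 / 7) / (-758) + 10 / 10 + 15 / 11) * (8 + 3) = 68879 / 2653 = 25.96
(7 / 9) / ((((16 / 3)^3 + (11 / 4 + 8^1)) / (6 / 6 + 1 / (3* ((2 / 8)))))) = 196 / 17545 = 0.01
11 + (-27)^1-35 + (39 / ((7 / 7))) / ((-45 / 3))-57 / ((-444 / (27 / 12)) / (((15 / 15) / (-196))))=-31097431 / 580160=-53.60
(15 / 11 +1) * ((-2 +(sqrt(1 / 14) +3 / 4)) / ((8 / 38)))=-1235 / 88 +247 * sqrt(14) / 308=-11.03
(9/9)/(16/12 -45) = -3/131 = -0.02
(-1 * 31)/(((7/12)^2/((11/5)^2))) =-540144/1225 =-440.93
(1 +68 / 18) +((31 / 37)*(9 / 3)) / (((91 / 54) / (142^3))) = 129415035805 / 30303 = 4270700.45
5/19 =0.26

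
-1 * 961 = -961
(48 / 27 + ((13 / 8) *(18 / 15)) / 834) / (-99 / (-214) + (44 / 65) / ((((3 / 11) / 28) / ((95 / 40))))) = 123906107 / 11521057812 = 0.01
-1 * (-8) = 8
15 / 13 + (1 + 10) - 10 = 2.15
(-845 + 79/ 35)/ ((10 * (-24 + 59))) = -14748/ 6125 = -2.41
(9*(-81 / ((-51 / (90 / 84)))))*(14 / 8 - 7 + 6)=10935 / 952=11.49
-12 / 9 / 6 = -2 / 9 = -0.22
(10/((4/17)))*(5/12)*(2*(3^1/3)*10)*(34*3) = 36125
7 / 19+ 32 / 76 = 15 / 19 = 0.79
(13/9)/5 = 13/45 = 0.29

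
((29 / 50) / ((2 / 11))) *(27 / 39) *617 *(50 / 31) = 1771407 / 806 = 2197.78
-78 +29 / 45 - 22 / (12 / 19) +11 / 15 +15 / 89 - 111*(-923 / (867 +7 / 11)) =259763167 / 38223720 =6.80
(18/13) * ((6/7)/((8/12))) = 162/91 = 1.78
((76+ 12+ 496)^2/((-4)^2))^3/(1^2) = 9685390482496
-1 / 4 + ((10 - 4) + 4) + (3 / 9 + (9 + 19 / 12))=62 / 3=20.67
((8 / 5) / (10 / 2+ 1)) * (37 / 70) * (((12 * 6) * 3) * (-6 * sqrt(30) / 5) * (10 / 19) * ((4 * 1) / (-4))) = 63936 * sqrt(30) / 3325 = 105.32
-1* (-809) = 809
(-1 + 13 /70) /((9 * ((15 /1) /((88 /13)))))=-836 /20475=-0.04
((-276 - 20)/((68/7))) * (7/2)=-1813/17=-106.65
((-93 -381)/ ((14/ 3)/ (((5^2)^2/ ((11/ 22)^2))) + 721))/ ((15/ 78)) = -9243000/ 2703757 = -3.42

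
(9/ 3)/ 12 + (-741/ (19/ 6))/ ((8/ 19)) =-1111/ 2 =-555.50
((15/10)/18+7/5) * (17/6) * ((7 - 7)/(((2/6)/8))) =0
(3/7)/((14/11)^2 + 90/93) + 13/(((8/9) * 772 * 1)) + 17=17.18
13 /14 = 0.93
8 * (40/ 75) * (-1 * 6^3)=-4608/ 5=-921.60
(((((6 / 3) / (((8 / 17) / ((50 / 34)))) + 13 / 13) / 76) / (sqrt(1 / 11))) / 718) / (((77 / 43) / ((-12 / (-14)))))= 0.00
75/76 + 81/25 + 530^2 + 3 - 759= 532281631/1900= 280148.23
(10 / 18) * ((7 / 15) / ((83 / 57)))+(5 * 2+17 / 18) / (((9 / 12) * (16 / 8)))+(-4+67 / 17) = 282509 / 38097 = 7.42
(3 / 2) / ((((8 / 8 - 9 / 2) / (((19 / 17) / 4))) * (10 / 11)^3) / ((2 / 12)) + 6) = -25289 / 850844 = -0.03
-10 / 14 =-5 / 7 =-0.71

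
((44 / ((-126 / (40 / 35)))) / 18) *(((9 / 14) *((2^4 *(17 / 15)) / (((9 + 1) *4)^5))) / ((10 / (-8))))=187 / 92610000000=0.00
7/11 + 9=106/11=9.64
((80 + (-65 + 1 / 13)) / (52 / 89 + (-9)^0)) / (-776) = -0.01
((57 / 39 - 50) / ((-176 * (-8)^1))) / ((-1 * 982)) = 631 / 17974528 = 0.00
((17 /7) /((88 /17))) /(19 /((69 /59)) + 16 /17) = 338997 /12419176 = 0.03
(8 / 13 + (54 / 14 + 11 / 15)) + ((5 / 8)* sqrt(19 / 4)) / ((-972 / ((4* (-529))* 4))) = 7106 / 1365 + 2645* sqrt(19) / 972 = 17.07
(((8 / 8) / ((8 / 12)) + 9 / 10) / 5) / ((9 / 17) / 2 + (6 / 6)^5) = 0.38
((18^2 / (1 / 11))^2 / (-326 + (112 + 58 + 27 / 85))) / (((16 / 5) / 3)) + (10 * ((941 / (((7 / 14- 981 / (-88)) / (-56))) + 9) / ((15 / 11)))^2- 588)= 2077042185079359343 / 18958528125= 109557143.43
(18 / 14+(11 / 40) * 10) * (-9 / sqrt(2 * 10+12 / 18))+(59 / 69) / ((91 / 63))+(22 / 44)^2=1007 / 1196 - 1017 * sqrt(186) / 1736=-7.15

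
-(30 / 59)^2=-900 / 3481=-0.26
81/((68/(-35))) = -2835/68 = -41.69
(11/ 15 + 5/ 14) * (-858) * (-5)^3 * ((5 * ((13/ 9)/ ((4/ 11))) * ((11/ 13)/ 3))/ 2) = 495298375/ 1512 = 327578.29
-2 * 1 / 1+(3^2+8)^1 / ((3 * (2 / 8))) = 62 / 3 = 20.67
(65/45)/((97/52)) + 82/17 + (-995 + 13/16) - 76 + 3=-1061.59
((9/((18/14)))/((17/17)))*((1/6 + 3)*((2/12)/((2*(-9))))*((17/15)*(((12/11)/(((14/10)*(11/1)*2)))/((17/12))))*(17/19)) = -17/3267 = -0.01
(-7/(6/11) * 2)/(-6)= 77/18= 4.28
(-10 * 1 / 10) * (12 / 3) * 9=-36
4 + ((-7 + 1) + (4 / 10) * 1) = -8 / 5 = -1.60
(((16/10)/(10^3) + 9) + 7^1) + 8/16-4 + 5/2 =9376/625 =15.00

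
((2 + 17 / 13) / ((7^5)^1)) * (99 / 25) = 4257 / 5462275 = 0.00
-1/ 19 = -0.05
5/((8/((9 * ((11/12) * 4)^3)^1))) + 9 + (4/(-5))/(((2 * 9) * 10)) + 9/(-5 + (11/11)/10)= 25088533/88200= 284.45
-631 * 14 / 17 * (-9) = 79506 / 17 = 4676.82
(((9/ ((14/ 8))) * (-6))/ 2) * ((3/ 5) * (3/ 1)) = -27.77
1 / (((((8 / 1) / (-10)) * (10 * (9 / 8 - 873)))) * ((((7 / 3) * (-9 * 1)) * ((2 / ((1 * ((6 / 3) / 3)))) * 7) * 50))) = -1 / 153798750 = -0.00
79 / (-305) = -79 / 305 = -0.26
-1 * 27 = -27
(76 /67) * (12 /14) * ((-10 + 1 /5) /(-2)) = 4.76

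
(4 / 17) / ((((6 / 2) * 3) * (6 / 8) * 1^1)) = 16 / 459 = 0.03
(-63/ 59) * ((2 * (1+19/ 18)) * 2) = -518/ 59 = -8.78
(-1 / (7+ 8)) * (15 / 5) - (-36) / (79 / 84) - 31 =2796 / 395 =7.08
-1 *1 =-1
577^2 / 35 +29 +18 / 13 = 4341902 / 455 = 9542.64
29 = 29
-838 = -838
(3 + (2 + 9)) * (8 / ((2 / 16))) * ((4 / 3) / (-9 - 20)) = -3584 / 87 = -41.20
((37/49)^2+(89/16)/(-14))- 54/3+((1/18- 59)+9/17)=-896249335/11755296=-76.24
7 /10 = 0.70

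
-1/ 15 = -0.07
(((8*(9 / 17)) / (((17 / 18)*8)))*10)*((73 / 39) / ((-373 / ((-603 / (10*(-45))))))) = -264114 / 7006805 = -0.04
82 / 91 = 0.90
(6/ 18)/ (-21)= -1/ 63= -0.02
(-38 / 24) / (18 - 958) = 0.00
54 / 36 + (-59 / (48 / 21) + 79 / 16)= -155 / 8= -19.38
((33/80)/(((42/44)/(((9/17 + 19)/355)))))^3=0.00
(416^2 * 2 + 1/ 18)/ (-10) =-6230017/ 180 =-34611.21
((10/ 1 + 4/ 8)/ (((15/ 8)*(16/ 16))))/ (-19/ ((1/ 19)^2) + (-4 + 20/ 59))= -1652/ 2024485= -0.00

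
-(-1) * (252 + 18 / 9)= 254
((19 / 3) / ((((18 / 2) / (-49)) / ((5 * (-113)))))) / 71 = 274.39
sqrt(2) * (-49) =-49 * sqrt(2) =-69.30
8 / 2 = 4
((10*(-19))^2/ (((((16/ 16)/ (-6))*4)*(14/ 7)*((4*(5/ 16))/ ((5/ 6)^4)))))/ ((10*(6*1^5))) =-225625/ 1296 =-174.09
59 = 59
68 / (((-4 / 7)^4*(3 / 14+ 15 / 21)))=285719 / 416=686.82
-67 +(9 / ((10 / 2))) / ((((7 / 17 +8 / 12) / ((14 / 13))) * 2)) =-236312 / 3575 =-66.10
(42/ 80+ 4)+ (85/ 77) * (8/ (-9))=98233/ 27720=3.54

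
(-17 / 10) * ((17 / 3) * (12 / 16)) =-289 / 40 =-7.22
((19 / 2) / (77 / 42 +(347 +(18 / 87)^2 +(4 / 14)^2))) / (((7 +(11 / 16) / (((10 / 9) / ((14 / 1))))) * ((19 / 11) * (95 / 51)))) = 9325008 / 17261316365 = 0.00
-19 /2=-9.50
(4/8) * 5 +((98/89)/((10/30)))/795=118121/47170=2.50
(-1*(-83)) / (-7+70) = 83 / 63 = 1.32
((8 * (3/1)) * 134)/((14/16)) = 3675.43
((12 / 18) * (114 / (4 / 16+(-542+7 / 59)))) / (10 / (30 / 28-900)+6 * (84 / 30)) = -5643114 / 675197215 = -0.01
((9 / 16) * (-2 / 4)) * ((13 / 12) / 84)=-13 / 3584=-0.00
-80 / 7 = -11.43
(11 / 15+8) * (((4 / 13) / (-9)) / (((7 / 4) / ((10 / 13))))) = -4192 / 31941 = -0.13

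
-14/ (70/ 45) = -9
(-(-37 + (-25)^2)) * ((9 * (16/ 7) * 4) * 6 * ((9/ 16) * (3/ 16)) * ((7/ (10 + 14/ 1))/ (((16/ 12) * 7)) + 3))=-1484973/ 16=-92810.81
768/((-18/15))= -640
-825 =-825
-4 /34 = -2 /17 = -0.12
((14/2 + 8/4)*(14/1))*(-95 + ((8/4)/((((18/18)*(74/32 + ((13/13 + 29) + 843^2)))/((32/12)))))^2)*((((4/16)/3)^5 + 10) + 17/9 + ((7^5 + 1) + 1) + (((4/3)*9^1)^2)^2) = -7231855686793386152231286041/16086664018476873216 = -449555960.05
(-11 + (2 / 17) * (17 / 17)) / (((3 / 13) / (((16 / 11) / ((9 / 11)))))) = -38480 / 459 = -83.83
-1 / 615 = -0.00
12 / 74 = 6 / 37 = 0.16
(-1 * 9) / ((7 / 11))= -99 / 7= -14.14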